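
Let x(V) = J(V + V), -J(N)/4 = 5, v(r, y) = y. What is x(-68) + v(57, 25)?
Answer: 5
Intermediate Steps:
J(N) = -20 (J(N) = -4*5 = -20)
x(V) = -20
x(-68) + v(57, 25) = -20 + 25 = 5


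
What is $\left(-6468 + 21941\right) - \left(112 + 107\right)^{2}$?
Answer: $-32488$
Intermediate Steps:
$\left(-6468 + 21941\right) - \left(112 + 107\right)^{2} = 15473 - 219^{2} = 15473 - 47961 = -32488$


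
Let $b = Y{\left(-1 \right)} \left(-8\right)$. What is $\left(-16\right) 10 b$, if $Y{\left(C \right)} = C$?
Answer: $-1280$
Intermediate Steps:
$b = 8$ ($b = \left(-1\right) \left(-8\right) = 8$)
$\left(-16\right) 10 b = \left(-16\right) 10 \cdot 8 = \left(-160\right) 8 = -1280$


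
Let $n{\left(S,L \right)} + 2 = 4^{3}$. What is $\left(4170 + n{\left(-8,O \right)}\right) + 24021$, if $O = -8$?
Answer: $28253$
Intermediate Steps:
$n{\left(S,L \right)} = 62$ ($n{\left(S,L \right)} = -2 + 4^{3} = -2 + 64 = 62$)
$\left(4170 + n{\left(-8,O \right)}\right) + 24021 = \left(4170 + 62\right) + 24021 = 4232 + 24021 = 28253$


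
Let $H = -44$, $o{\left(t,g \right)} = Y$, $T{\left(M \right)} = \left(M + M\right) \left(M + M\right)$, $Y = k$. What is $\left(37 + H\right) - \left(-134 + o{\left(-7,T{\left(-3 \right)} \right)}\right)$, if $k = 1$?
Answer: $126$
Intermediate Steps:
$Y = 1$
$T{\left(M \right)} = 4 M^{2}$ ($T{\left(M \right)} = 2 M 2 M = 4 M^{2}$)
$o{\left(t,g \right)} = 1$
$\left(37 + H\right) - \left(-134 + o{\left(-7,T{\left(-3 \right)} \right)}\right) = \left(37 - 44\right) + \left(134 - 1\right) = -7 + \left(134 - 1\right) = -7 + 133 = 126$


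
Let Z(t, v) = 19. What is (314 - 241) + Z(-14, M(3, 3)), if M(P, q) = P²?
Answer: 92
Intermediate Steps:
(314 - 241) + Z(-14, M(3, 3)) = (314 - 241) + 19 = 73 + 19 = 92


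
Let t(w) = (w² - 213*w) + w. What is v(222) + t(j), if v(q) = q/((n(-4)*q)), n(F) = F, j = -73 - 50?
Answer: 164819/4 ≈ 41205.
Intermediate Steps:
j = -123
t(w) = w² - 212*w
v(q) = -¼ (v(q) = q/((-4*q)) = q*(-1/(4*q)) = -¼)
v(222) + t(j) = -¼ - 123*(-212 - 123) = -¼ - 123*(-335) = -¼ + 41205 = 164819/4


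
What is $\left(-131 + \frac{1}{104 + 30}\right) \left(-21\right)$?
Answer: $\frac{368613}{134} \approx 2750.8$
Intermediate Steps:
$\left(-131 + \frac{1}{104 + 30}\right) \left(-21\right) = \left(-131 + \frac{1}{134}\right) \left(-21\right) = \left(- \frac{17553}{134}\right) \left(-21\right) = \frac{368613}{134}$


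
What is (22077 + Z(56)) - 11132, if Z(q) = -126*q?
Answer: 3889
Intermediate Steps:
(22077 + Z(56)) - 11132 = (22077 - 126*56) - 11132 = (22077 - 7056) - 11132 = 15021 - 11132 = 3889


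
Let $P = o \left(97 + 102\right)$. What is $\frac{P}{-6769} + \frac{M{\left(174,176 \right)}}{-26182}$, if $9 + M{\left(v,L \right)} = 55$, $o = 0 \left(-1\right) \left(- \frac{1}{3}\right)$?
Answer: $- \frac{23}{13091} \approx -0.0017569$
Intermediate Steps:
$o = 0$ ($o = 0 \left(\left(-1\right) \frac{1}{3}\right) = 0 \left(- \frac{1}{3}\right) = 0$)
$M{\left(v,L \right)} = 46$ ($M{\left(v,L \right)} = -9 + 55 = 46$)
$P = 0$ ($P = 0 \left(97 + 102\right) = 0 \cdot 199 = 0$)
$\frac{P}{-6769} + \frac{M{\left(174,176 \right)}}{-26182} = \frac{0}{-6769} + \frac{46}{-26182} = 0 \left(- \frac{1}{6769}\right) + 46 \left(- \frac{1}{26182}\right) = 0 - \frac{23}{13091} = - \frac{23}{13091}$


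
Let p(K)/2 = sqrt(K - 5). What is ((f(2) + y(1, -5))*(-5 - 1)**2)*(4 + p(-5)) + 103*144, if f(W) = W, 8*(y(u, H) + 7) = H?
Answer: 14022 - 405*I*sqrt(10) ≈ 14022.0 - 1280.7*I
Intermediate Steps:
y(u, H) = -7 + H/8
p(K) = 2*sqrt(-5 + K) (p(K) = 2*sqrt(K - 5) = 2*sqrt(-5 + K))
((f(2) + y(1, -5))*(-5 - 1)**2)*(4 + p(-5)) + 103*144 = ((2 + (-7 + (1/8)*(-5)))*(-5 - 1)**2)*(4 + 2*sqrt(-5 - 5)) + 103*144 = ((2 + (-7 - 5/8))*(-6)**2)*(4 + 2*sqrt(-10)) + 14832 = ((2 - 61/8)*36)*(4 + 2*(I*sqrt(10))) + 14832 = (-45/8*36)*(4 + 2*I*sqrt(10)) + 14832 = -405*(4 + 2*I*sqrt(10))/2 + 14832 = (-810 - 405*I*sqrt(10)) + 14832 = 14022 - 405*I*sqrt(10)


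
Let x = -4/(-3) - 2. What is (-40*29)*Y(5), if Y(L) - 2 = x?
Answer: -4640/3 ≈ -1546.7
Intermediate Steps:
x = -⅔ (x = -4*(-1)/3 - 2 = -1*(-4/3) - 2 = 4/3 - 2 = -⅔ ≈ -0.66667)
Y(L) = 4/3 (Y(L) = 2 - ⅔ = 4/3)
(-40*29)*Y(5) = -40*29*(4/3) = -1160*4/3 = -4640/3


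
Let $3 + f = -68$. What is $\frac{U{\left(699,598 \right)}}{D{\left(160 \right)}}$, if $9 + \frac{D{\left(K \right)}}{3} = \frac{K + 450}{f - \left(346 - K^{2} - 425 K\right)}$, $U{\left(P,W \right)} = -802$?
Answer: $\frac{24910922}{838037} \approx 29.725$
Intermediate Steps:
$f = -71$ ($f = -3 - 68 = -71$)
$D{\left(K \right)} = -27 + \frac{3 \left(450 + K\right)}{-417 + K^{2} + 425 K}$ ($D{\left(K \right)} = -27 + 3 \frac{K + 450}{-71 - \left(346 - K^{2} - 425 K\right)} = -27 + 3 \frac{450 + K}{-71 + \left(-346 + K^{2} + 425 K\right)} = -27 + 3 \frac{450 + K}{-417 + K^{2} + 425 K} = -27 + \frac{3 \left(450 + K\right)}{-417 + K^{2} + 425 K}$)
$\frac{U{\left(699,598 \right)}}{D{\left(160 \right)}} = - \frac{802}{3 \frac{1}{-417 + 160^{2} + 425 \cdot 160} \left(4203 - 611840 - 9 \cdot 160^{2}\right)} = - \frac{802}{3 \frac{1}{-417 + 25600 + 68000} \left(4203 - 611840 - 230400\right)} = - \frac{802}{3 \cdot \frac{1}{93183} \left(4203 - 611840 - 230400\right)} = - \frac{802}{3 \cdot \frac{1}{93183} \left(-838037\right)} = - \frac{802}{- \frac{838037}{31061}} = \left(-802\right) \left(- \frac{31061}{838037}\right) = \frac{24910922}{838037}$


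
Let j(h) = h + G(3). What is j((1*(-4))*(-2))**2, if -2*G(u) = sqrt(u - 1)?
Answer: (16 - sqrt(2))**2/4 ≈ 53.186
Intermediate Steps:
G(u) = -sqrt(-1 + u)/2 (G(u) = -sqrt(u - 1)/2 = -sqrt(-1 + u)/2)
j(h) = h - sqrt(2)/2 (j(h) = h - sqrt(-1 + 3)/2 = h - sqrt(2)/2)
j((1*(-4))*(-2))**2 = ((1*(-4))*(-2) - sqrt(2)/2)**2 = (-4*(-2) - sqrt(2)/2)**2 = (8 - sqrt(2)/2)**2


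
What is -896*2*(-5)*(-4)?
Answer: -35840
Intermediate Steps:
-896*2*(-5)*(-4) = -(-8960)*(-4) = -896*40 = -35840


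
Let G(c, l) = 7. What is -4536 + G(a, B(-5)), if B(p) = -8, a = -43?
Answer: -4529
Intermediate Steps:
-4536 + G(a, B(-5)) = -4536 + 7 = -4529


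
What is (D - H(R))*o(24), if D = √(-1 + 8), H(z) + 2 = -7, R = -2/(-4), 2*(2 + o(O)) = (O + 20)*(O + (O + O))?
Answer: 14238 + 1582*√7 ≈ 18424.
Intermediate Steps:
o(O) = -2 + 3*O*(20 + O)/2 (o(O) = -2 + ((O + 20)*(O + (O + O)))/2 = -2 + ((20 + O)*(O + 2*O))/2 = -2 + ((20 + O)*(3*O))/2 = -2 + (3*O*(20 + O))/2 = -2 + 3*O*(20 + O)/2)
R = ½ (R = -2*(-¼) = ½ ≈ 0.50000)
H(z) = -9 (H(z) = -2 - 7 = -9)
D = √7 ≈ 2.6458
(D - H(R))*o(24) = (√7 - 1*(-9))*(-2 + 30*24 + (3/2)*24²) = (√7 + 9)*(-2 + 720 + (3/2)*576) = (9 + √7)*(-2 + 720 + 864) = (9 + √7)*1582 = 14238 + 1582*√7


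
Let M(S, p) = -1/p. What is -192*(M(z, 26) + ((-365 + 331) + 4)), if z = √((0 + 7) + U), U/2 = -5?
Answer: 74976/13 ≈ 5767.4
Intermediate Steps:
U = -10 (U = 2*(-5) = -10)
z = I*√3 (z = √((0 + 7) - 10) = √(7 - 10) = √(-3) = I*√3 ≈ 1.732*I)
-192*(M(z, 26) + ((-365 + 331) + 4)) = -192*(-1/26 + ((-365 + 331) + 4)) = -192*(-1*1/26 + (-34 + 4)) = -192*(-1/26 - 30) = -192*(-781/26) = 74976/13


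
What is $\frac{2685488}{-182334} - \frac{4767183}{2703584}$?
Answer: $- \frac{4064830967057}{246477642528} \approx -16.492$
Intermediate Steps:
$\frac{2685488}{-182334} - \frac{4767183}{2703584} = 2685488 \left(- \frac{1}{182334}\right) - \frac{4767183}{2703584} = - \frac{1342744}{91167} - \frac{4767183}{2703584} = - \frac{4064830967057}{246477642528}$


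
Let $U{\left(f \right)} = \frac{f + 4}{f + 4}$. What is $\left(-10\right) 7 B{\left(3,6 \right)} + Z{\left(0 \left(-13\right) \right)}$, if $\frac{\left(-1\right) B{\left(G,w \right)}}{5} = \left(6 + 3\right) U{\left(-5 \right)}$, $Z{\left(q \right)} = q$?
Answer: $3150$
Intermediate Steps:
$U{\left(f \right)} = 1$ ($U{\left(f \right)} = \frac{4 + f}{4 + f} = 1$)
$B{\left(G,w \right)} = -45$ ($B{\left(G,w \right)} = - 5 \left(6 + 3\right) 1 = - 5 \cdot 9 \cdot 1 = \left(-5\right) 9 = -45$)
$\left(-10\right) 7 B{\left(3,6 \right)} + Z{\left(0 \left(-13\right) \right)} = \left(-10\right) 7 \left(-45\right) + 0 \left(-13\right) = \left(-70\right) \left(-45\right) + 0 = 3150 + 0 = 3150$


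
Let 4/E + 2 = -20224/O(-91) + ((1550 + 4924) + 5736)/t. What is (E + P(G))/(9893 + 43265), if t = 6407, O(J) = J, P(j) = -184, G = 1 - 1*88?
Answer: -5957346347/1721258751058 ≈ -0.0034610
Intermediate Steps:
G = -87 (G = 1 - 88 = -87)
E = 583037/32380051 (E = 4/(-2 + (-20224/(-91) + ((1550 + 4924) + 5736)/6407)) = 4/(-2 + (-20224*(-1/91) + (6474 + 5736)*(1/6407))) = 4/(-2 + (20224/91 + 12210*(1/6407))) = 4/(-2 + (20224/91 + 12210/6407)) = 4/(-2 + 130686278/583037) = 4/(129520204/583037) = 4*(583037/129520204) = 583037/32380051 ≈ 0.018006)
(E + P(G))/(9893 + 43265) = (583037/32380051 - 184)/(9893 + 43265) = -5957346347/32380051/53158 = -5957346347/32380051*1/53158 = -5957346347/1721258751058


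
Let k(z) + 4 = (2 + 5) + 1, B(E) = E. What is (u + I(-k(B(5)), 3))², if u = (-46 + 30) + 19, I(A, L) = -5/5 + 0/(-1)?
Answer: 4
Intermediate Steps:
k(z) = 4 (k(z) = -4 + ((2 + 5) + 1) = -4 + (7 + 1) = -4 + 8 = 4)
I(A, L) = -1 (I(A, L) = -5*⅕ + 0*(-1) = -1 + 0 = -1)
u = 3 (u = -16 + 19 = 3)
(u + I(-k(B(5)), 3))² = (3 - 1)² = 2² = 4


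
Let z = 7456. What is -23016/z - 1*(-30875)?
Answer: 28772623/932 ≈ 30872.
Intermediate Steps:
-23016/z - 1*(-30875) = -23016/7456 - 1*(-30875) = -23016*1/7456 + 30875 = -2877/932 + 30875 = 28772623/932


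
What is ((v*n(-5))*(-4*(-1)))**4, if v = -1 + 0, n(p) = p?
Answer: 160000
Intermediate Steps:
v = -1
((v*n(-5))*(-4*(-1)))**4 = ((-1*(-5))*(-4*(-1)))**4 = (5*4)**4 = 20**4 = 160000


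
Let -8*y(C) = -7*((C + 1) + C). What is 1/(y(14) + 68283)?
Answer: 8/546467 ≈ 1.4639e-5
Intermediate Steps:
y(C) = 7/8 + 7*C/4 (y(C) = -(-7)*((C + 1) + C)/8 = -(-7)*((1 + C) + C)/8 = -(-7)*(1 + 2*C)/8 = -(-7 - 14*C)/8 = 7/8 + 7*C/4)
1/(y(14) + 68283) = 1/((7/8 + (7/4)*14) + 68283) = 1/((7/8 + 49/2) + 68283) = 1/(203/8 + 68283) = 1/(546467/8) = 8/546467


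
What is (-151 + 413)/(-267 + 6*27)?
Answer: -262/105 ≈ -2.4952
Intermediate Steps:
(-151 + 413)/(-267 + 6*27) = 262/(-267 + 162) = 262/(-105) = 262*(-1/105) = -262/105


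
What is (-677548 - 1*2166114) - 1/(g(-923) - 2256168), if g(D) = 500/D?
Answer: -5921765630090445/2082443564 ≈ -2.8437e+6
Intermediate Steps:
(-677548 - 1*2166114) - 1/(g(-923) - 2256168) = (-677548 - 1*2166114) - 1/(500/(-923) - 2256168) = (-677548 - 2166114) - 1/(500*(-1/923) - 2256168) = -2843662 - 1/(-500/923 - 2256168) = -2843662 - 1/(-2082443564/923) = -2843662 - 1*(-923/2082443564) = -2843662 + 923/2082443564 = -5921765630090445/2082443564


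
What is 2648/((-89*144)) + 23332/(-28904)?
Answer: -2934068/2894013 ≈ -1.0138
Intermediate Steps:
2648/((-89*144)) + 23332/(-28904) = 2648/(-12816) + 23332*(-1/28904) = 2648*(-1/12816) - 5833/7226 = -331/1602 - 5833/7226 = -2934068/2894013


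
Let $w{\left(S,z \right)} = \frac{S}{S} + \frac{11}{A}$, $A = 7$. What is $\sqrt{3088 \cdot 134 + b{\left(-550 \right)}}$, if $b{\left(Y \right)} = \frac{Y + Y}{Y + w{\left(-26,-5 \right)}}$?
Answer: $\frac{\sqrt{379765245238}}{958} \approx 643.27$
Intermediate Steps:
$w{\left(S,z \right)} = \frac{18}{7}$ ($w{\left(S,z \right)} = \frac{S}{S} + \frac{11}{7} = 1 + 11 \cdot \frac{1}{7} = 1 + \frac{11}{7} = \frac{18}{7}$)
$b{\left(Y \right)} = \frac{2 Y}{\frac{18}{7} + Y}$ ($b{\left(Y \right)} = \frac{Y + Y}{Y + \frac{18}{7}} = \frac{2 Y}{\frac{18}{7} + Y}$)
$\sqrt{3088 \cdot 134 + b{\left(-550 \right)}} = \sqrt{3088 \cdot 134 + 14 \left(-550\right) \frac{1}{18 + 7 \left(-550\right)}} = \sqrt{413792 + 14 \left(-550\right) \frac{1}{18 - 3850}} = \sqrt{413792 + 14 \left(-550\right) \frac{1}{-3832}} = \sqrt{413792 + 14 \left(-550\right) \left(- \frac{1}{3832}\right)} = \sqrt{413792 + \frac{1925}{958}} = \sqrt{\frac{396414661}{958}} = \frac{\sqrt{379765245238}}{958}$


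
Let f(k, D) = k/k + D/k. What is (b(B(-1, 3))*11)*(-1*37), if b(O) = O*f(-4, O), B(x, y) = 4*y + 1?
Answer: 47619/4 ≈ 11905.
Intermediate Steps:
f(k, D) = 1 + D/k
B(x, y) = 1 + 4*y
b(O) = O*(1 - O/4) (b(O) = O*((O - 4)/(-4)) = O*(-(-4 + O)/4) = O*(1 - O/4))
(b(B(-1, 3))*11)*(-1*37) = (((1 + 4*3)*(4 - (1 + 4*3))/4)*11)*(-1*37) = (((1 + 12)*(4 - (1 + 12))/4)*11)*(-37) = (((1/4)*13*(4 - 1*13))*11)*(-37) = (((1/4)*13*(4 - 13))*11)*(-37) = (((1/4)*13*(-9))*11)*(-37) = -117/4*11*(-37) = -1287/4*(-37) = 47619/4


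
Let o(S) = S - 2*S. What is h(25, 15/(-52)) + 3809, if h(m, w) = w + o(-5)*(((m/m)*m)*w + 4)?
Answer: 98609/26 ≈ 3792.7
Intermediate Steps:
o(S) = -S
h(m, w) = 20 + w + 5*m*w (h(m, w) = w + (-1*(-5))*(((m/m)*m)*w + 4) = w + 5*((1*m)*w + 4) = w + 5*(m*w + 4) = w + 5*(4 + m*w) = w + (20 + 5*m*w) = 20 + w + 5*m*w)
h(25, 15/(-52)) + 3809 = (20 + 15/(-52) + 5*25*(15/(-52))) + 3809 = (20 + 15*(-1/52) + 5*25*(15*(-1/52))) + 3809 = (20 - 15/52 + 5*25*(-15/52)) + 3809 = (20 - 15/52 - 1875/52) + 3809 = -425/26 + 3809 = 98609/26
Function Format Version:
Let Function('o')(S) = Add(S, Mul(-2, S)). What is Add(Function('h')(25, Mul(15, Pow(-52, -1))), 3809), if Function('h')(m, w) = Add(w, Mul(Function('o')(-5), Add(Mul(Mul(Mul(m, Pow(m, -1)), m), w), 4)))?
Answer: Rational(98609, 26) ≈ 3792.7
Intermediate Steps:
Function('o')(S) = Mul(-1, S)
Function('h')(m, w) = Add(20, w, Mul(5, m, w)) (Function('h')(m, w) = Add(w, Mul(Mul(-1, -5), Add(Mul(Mul(Mul(m, Pow(m, -1)), m), w), 4))) = Add(w, Mul(5, Add(Mul(Mul(1, m), w), 4))) = Add(w, Mul(5, Add(Mul(m, w), 4))) = Add(w, Mul(5, Add(4, Mul(m, w)))) = Add(w, Add(20, Mul(5, m, w))) = Add(20, w, Mul(5, m, w)))
Add(Function('h')(25, Mul(15, Pow(-52, -1))), 3809) = Add(Add(20, Mul(15, Pow(-52, -1)), Mul(5, 25, Mul(15, Pow(-52, -1)))), 3809) = Add(Add(20, Mul(15, Rational(-1, 52)), Mul(5, 25, Mul(15, Rational(-1, 52)))), 3809) = Add(Add(20, Rational(-15, 52), Mul(5, 25, Rational(-15, 52))), 3809) = Add(Add(20, Rational(-15, 52), Rational(-1875, 52)), 3809) = Add(Rational(-425, 26), 3809) = Rational(98609, 26)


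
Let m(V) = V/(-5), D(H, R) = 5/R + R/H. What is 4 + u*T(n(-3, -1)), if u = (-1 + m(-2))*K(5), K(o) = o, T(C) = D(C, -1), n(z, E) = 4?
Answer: 79/4 ≈ 19.750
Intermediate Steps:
m(V) = -V/5 (m(V) = V*(-1/5) = -V/5)
T(C) = -5 - 1/C (T(C) = 5/(-1) - 1/C = 5*(-1) - 1/C = -5 - 1/C)
u = -3 (u = (-1 - 1/5*(-2))*5 = (-1 + 2/5)*5 = -3/5*5 = -3)
4 + u*T(n(-3, -1)) = 4 - 3*(-5 - 1/4) = 4 - 3*(-21/4) = 4 + 63/4 = 79/4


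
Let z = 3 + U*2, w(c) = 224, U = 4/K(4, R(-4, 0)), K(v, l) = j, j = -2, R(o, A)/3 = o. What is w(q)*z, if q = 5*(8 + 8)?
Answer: -224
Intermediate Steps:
R(o, A) = 3*o
K(v, l) = -2
q = 80 (q = 5*16 = 80)
U = -2 (U = 4/(-2) = 4*(-½) = -2)
z = -1 (z = 3 - 2*2 = 3 - 4 = -1)
w(q)*z = 224*(-1) = -224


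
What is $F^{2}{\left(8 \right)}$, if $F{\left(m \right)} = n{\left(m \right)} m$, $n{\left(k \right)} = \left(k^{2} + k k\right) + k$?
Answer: $1183744$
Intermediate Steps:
$n{\left(k \right)} = k + 2 k^{2}$ ($n{\left(k \right)} = \left(k^{2} + k^{2}\right) + k = 2 k^{2} + k = k + 2 k^{2}$)
$F{\left(m \right)} = m^{2} \left(1 + 2 m\right)$ ($F{\left(m \right)} = m \left(1 + 2 m\right) m = m^{2} \left(1 + 2 m\right)$)
$F^{2}{\left(8 \right)} = \left(8^{2} \left(1 + 2 \cdot 8\right)\right)^{2} = \left(64 \left(1 + 16\right)\right)^{2} = \left(64 \cdot 17\right)^{2} = 1088^{2} = 1183744$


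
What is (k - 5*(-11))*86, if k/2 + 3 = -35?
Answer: -1806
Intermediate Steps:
k = -76 (k = -6 + 2*(-35) = -6 - 70 = -76)
(k - 5*(-11))*86 = (-76 - 5*(-11))*86 = (-76 + 55)*86 = -21*86 = -1806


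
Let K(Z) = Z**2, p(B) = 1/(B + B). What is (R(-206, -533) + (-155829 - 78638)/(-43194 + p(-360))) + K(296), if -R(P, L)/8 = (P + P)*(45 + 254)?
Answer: 33373858490960/31099681 ≈ 1.0731e+6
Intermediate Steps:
p(B) = 1/(2*B)
R(P, L) = -4784*P (R(P, L) = -8*(P + P)*(45 + 254) = -8*2*P*299 = -4784*P)
(R(-206, -533) + (-155829 - 78638)/(-43194 + p(-360))) + K(296) = (-4784*(-206) + (-155829 - 78638)/(-43194 + (1/2)/(-360))) + 296**2 = (985504 - 234467/(-43194 + (1/2)*(-1/360))) + 87616 = (985504 - 234467/(-43194 - 1/720)) + 87616 = (985504 - 234467/(-31099681/720)) + 87616 = (985504 - 234467*(-720/31099681)) + 87616 = (985504 + 168816240/31099681) + 87616 = 30649028840464/31099681 + 87616 = 33373858490960/31099681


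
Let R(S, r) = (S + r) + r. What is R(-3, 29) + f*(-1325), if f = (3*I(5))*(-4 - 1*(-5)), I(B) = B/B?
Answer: -3920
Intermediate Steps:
I(B) = 1
R(S, r) = S + 2*r
f = 3 (f = (3*1)*(-4 - 1*(-5)) = 3*(-4 + 5) = 3*1 = 3)
R(-3, 29) + f*(-1325) = (-3 + 2*29) + 3*(-1325) = (-3 + 58) - 3975 = 55 - 3975 = -3920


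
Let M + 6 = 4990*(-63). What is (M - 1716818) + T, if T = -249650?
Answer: -2280844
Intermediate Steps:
M = -314376 (M = -6 + 4990*(-63) = -6 - 314370 = -314376)
(M - 1716818) + T = (-314376 - 1716818) - 249650 = -2031194 - 249650 = -2280844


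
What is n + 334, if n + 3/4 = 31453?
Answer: 127145/4 ≈ 31786.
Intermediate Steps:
n = 125809/4 (n = -3/4 + 31453 = 125809/4 ≈ 31452.)
n + 334 = 125809/4 + 334 = 127145/4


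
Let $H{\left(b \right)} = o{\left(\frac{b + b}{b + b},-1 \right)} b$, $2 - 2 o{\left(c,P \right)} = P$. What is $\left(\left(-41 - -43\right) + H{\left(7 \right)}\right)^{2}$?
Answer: $\frac{625}{4} \approx 156.25$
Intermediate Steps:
$o{\left(c,P \right)} = 1 - \frac{P}{2}$
$H{\left(b \right)} = \frac{3 b}{2}$ ($H{\left(b \right)} = \left(1 - - \frac{1}{2}\right) b = \left(1 + \frac{1}{2}\right) b = \frac{3 b}{2}$)
$\left(\left(-41 - -43\right) + H{\left(7 \right)}\right)^{2} = \left(\left(-41 - -43\right) + \frac{3}{2} \cdot 7\right)^{2} = \left(\left(-41 + 43\right) + \frac{21}{2}\right)^{2} = \left(2 + \frac{21}{2}\right)^{2} = \left(\frac{25}{2}\right)^{2} = \frac{625}{4}$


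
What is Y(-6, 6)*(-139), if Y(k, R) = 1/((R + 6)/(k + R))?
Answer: 0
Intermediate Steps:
Y(k, R) = (R + k)/(6 + R) (Y(k, R) = 1/((6 + R)/(R + k)) = (R + k)/(6 + R))
Y(-6, 6)*(-139) = ((6 - 6)/(6 + 6))*(-139) = (0/12)*(-139) = ((1/12)*0)*(-139) = 0*(-139) = 0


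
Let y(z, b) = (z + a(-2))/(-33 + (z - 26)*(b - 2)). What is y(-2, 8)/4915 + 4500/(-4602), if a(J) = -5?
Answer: -740930881/757730805 ≈ -0.97783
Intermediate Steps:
y(z, b) = (-5 + z)/(-33 + (-26 + z)*(-2 + b)) (y(z, b) = (z - 5)/(-33 + (z - 26)*(b - 2)) = (-5 + z)/(-33 + (-26 + z)*(-2 + b)))
y(-2, 8)/4915 + 4500/(-4602) = ((-5 - 2)/(19 - 26*8 - 2*(-2) + 8*(-2)))/4915 + 4500/(-4602) = (-7/(19 - 208 + 4 - 16))*(1/4915) + 4500*(-1/4602) = (-7/(-201))*(1/4915) - 750/767 = -1/201*(-7)*(1/4915) - 750/767 = (7/201)*(1/4915) - 750/767 = 7/987915 - 750/767 = -740930881/757730805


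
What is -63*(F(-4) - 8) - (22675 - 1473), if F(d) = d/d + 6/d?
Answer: -41333/2 ≈ -20667.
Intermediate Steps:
F(d) = 1 + 6/d
-63*(F(-4) - 8) - (22675 - 1473) = -63*((6 - 4)/(-4) - 8) - (22675 - 1473) = -63*(-1/4*2 - 8) - 1*21202 = -63*(-1/2 - 8) - 21202 = -63*(-17/2) - 21202 = 1071/2 - 21202 = -41333/2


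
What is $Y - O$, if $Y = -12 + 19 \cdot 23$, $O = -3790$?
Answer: $4215$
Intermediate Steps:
$Y = 425$ ($Y = -12 + 437 = 425$)
$Y - O = 425 - -3790 = 425 + 3790 = 4215$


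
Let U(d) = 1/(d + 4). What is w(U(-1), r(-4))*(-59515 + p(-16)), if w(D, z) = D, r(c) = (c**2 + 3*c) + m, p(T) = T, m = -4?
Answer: -59531/3 ≈ -19844.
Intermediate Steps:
U(d) = 1/(4 + d)
r(c) = -4 + c**2 + 3*c (r(c) = (c**2 + 3*c) - 4 = -4 + c**2 + 3*c)
w(U(-1), r(-4))*(-59515 + p(-16)) = (-59515 - 16)/(4 - 1) = -59531/3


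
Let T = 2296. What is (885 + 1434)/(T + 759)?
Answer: 2319/3055 ≈ 0.75908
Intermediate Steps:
(885 + 1434)/(T + 759) = (885 + 1434)/(2296 + 759) = 2319/3055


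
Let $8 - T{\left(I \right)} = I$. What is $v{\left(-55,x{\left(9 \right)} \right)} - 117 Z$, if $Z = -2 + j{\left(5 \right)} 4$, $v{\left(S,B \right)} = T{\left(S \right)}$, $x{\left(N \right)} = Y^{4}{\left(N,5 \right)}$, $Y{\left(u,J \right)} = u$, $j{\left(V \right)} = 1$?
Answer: $-171$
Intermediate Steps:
$T{\left(I \right)} = 8 - I$
$x{\left(N \right)} = N^{4}$
$v{\left(S,B \right)} = 8 - S$
$Z = 2$ ($Z = -2 + 1 \cdot 4 = -2 + 4 = 2$)
$v{\left(-55,x{\left(9 \right)} \right)} - 117 Z = \left(8 - -55\right) - 117 \cdot 2 = \left(8 + 55\right) - 234 = 63 - 234 = -171$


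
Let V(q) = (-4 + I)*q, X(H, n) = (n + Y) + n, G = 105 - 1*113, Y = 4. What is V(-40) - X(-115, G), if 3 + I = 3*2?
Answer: 52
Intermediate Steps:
I = 3 (I = -3 + 3*2 = -3 + 6 = 3)
G = -8 (G = 105 - 113 = -8)
X(H, n) = 4 + 2*n (X(H, n) = (n + 4) + n = (4 + n) + n = 4 + 2*n)
V(q) = -q (V(q) = (-4 + 3)*q = -q)
V(-40) - X(-115, G) = -1*(-40) - (4 + 2*(-8)) = 40 - (4 - 16) = 40 - 1*(-12) = 40 + 12 = 52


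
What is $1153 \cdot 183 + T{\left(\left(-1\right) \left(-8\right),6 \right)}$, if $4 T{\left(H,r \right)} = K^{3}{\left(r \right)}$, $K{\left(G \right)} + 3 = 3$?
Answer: $210999$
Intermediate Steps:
$K{\left(G \right)} = 0$ ($K{\left(G \right)} = -3 + 3 = 0$)
$T{\left(H,r \right)} = 0$ ($T{\left(H,r \right)} = \frac{0^{3}}{4} = \frac{1}{4} \cdot 0 = 0$)
$1153 \cdot 183 + T{\left(\left(-1\right) \left(-8\right),6 \right)} = 1153 \cdot 183 + 0 = 210999 + 0 = 210999$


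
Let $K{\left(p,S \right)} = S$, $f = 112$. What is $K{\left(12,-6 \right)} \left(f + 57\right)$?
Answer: $-1014$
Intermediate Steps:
$K{\left(12,-6 \right)} \left(f + 57\right) = - 6 \left(112 + 57\right) = \left(-6\right) 169 = -1014$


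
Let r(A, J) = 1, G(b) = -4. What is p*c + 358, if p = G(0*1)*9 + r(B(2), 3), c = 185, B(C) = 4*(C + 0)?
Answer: -6117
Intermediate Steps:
B(C) = 4*C
p = -35 (p = -4*9 + 1 = -36 + 1 = -35)
p*c + 358 = -35*185 + 358 = -6475 + 358 = -6117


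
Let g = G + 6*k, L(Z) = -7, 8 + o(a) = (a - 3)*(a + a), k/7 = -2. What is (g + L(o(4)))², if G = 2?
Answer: 7921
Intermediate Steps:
k = -14 (k = 7*(-2) = -14)
o(a) = -8 + 2*a*(-3 + a) (o(a) = -8 + (a - 3)*(a + a) = -8 + (-3 + a)*(2*a) = -8 + 2*a*(-3 + a))
g = -82 (g = 2 + 6*(-14) = 2 - 84 = -82)
(g + L(o(4)))² = (-82 - 7)² = (-89)² = 7921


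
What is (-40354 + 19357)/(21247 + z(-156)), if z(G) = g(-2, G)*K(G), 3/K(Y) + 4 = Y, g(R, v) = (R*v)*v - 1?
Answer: -3359520/3545539 ≈ -0.94753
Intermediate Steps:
g(R, v) = -1 + R*v**2 (g(R, v) = R*v**2 - 1 = -1 + R*v**2)
K(Y) = 3/(-4 + Y)
z(G) = 3*(-1 - 2*G**2)/(-4 + G) (z(G) = (-1 - 2*G**2)*(3/(-4 + G)) = 3*(-1 - 2*G**2)/(-4 + G))
(-40354 + 19357)/(21247 + z(-156)) = (-40354 + 19357)/(21247 + 3*(-1 - 2*(-156)**2)/(-4 - 156)) = -20997/(21247 + 3*(-1 - 2*24336)/(-160)) = -20997/(21247 + 3*(-1/160)*(-1 - 48672)) = -20997/(21247 + 3*(-1/160)*(-48673)) = -20997/(21247 + 146019/160) = -20997/3545539/160 = -20997*160/3545539 = -3359520/3545539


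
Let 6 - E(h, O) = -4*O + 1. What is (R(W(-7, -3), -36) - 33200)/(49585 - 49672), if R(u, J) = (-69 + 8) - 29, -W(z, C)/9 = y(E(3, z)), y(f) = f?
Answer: 33290/87 ≈ 382.64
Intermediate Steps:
E(h, O) = 5 + 4*O (E(h, O) = 6 - (-4*O + 1) = 6 - (1 - 4*O) = 6 + (-1 + 4*O) = 5 + 4*O)
W(z, C) = -45 - 36*z (W(z, C) = -9*(5 + 4*z) = -45 - 36*z)
R(u, J) = -90 (R(u, J) = -61 - 29 = -90)
(R(W(-7, -3), -36) - 33200)/(49585 - 49672) = (-90 - 33200)/(49585 - 49672) = -33290/(-87) = -33290*(-1/87) = 33290/87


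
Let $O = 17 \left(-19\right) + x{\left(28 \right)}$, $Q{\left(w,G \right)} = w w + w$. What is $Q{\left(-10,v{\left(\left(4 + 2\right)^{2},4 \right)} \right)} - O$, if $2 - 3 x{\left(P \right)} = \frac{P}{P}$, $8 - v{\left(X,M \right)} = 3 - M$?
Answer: $\frac{1238}{3} \approx 412.67$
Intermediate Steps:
$v{\left(X,M \right)} = 5 + M$ ($v{\left(X,M \right)} = 8 - \left(3 - M\right) = 8 + \left(-3 + M\right) = 5 + M$)
$Q{\left(w,G \right)} = w + w^{2}$ ($Q{\left(w,G \right)} = w^{2} + w = w + w^{2}$)
$x{\left(P \right)} = \frac{1}{3}$ ($x{\left(P \right)} = \frac{2}{3} - \frac{P \frac{1}{P}}{3} = \frac{2}{3} - \frac{1}{3} = \frac{1}{3}$)
$O = - \frac{968}{3}$ ($O = 17 \left(-19\right) + \frac{1}{3} = -323 + \frac{1}{3} = - \frac{968}{3} \approx -322.67$)
$Q{\left(-10,v{\left(\left(4 + 2\right)^{2},4 \right)} \right)} - O = - 10 \left(1 - 10\right) - - \frac{968}{3} = \left(-10\right) \left(-9\right) + \frac{968}{3} = 90 + \frac{968}{3} = \frac{1238}{3}$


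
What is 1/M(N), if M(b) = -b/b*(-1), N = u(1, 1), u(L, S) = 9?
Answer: 1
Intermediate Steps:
N = 9
M(b) = 1 (M(b) = -1*1*(-1) = -1*(-1) = 1)
1/M(N) = 1/1 = 1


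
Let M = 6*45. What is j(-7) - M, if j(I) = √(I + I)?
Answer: -270 + I*√14 ≈ -270.0 + 3.7417*I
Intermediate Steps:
M = 270
j(I) = √2*√I (j(I) = √(2*I) = √2*√I)
j(-7) - M = √2*√(-7) - 1*270 = √2*(I*√7) - 270 = I*√14 - 270 = -270 + I*√14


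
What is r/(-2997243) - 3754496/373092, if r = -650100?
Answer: -305849715148/31062427371 ≈ -9.8463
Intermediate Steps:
r/(-2997243) - 3754496/373092 = -650100/(-2997243) - 3754496/373092 = -650100*(-1/2997243) - 3754496*1/373092 = 216700/999081 - 938624/93273 = -305849715148/31062427371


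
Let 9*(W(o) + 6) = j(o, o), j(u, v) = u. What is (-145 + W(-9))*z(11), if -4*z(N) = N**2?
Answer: 4598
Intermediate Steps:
W(o) = -6 + o/9
z(N) = -N**2/4
(-145 + W(-9))*z(11) = (-145 + (-6 + (1/9)*(-9)))*(-1/4*11**2) = (-145 + (-6 - 1))*(-1/4*121) = (-145 - 7)*(-121/4) = -152*(-121/4) = 4598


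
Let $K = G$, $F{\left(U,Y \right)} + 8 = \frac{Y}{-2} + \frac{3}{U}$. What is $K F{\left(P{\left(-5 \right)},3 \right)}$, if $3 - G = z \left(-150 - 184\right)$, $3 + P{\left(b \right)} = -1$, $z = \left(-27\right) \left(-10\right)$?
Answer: $- \frac{3697503}{4} \approx -9.2438 \cdot 10^{5}$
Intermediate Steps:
$z = 270$
$P{\left(b \right)} = -4$ ($P{\left(b \right)} = -3 - 1 = -4$)
$G = 90183$ ($G = 3 - 270 \left(-150 - 184\right) = 3 - 270 \left(-334\right) = 3 - -90180 = 3 + 90180 = 90183$)
$F{\left(U,Y \right)} = -8 + \frac{3}{U} - \frac{Y}{2}$ ($F{\left(U,Y \right)} = -8 + \left(\frac{Y}{-2} + \frac{3}{U}\right) = -8 + \left(Y \left(- \frac{1}{2}\right) + \frac{3}{U}\right) = -8 - \left(\frac{Y}{2} - \frac{3}{U}\right) = -8 + \frac{3}{U} - \frac{Y}{2}$)
$K = 90183$
$K F{\left(P{\left(-5 \right)},3 \right)} = 90183 \left(-8 + \frac{3}{-4} - \frac{3}{2}\right) = 90183 \left(-8 + 3 \left(- \frac{1}{4}\right) - \frac{3}{2}\right) = 90183 \left(-8 - \frac{3}{4} - \frac{3}{2}\right) = 90183 \left(- \frac{41}{4}\right) = - \frac{3697503}{4}$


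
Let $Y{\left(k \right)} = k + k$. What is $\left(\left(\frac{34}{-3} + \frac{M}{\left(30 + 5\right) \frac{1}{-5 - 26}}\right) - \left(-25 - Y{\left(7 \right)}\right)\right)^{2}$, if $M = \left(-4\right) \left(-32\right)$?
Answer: $\frac{80982001}{11025} \approx 7345.3$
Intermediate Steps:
$Y{\left(k \right)} = 2 k$
$M = 128$
$\left(\left(\frac{34}{-3} + \frac{M}{\left(30 + 5\right) \frac{1}{-5 - 26}}\right) - \left(-25 - Y{\left(7 \right)}\right)\right)^{2} = \left(\left(\frac{34}{-3} + \frac{128}{\left(30 + 5\right) \frac{1}{-5 - 26}}\right) + \left(\left(2 \cdot 7 + 43\right) - 18\right)\right)^{2} = \left(\left(34 \left(- \frac{1}{3}\right) + \frac{128}{35 \frac{1}{-31}}\right) + \left(\left(14 + 43\right) - 18\right)\right)^{2} = \left(\left(- \frac{34}{3} + \frac{128}{35 \left(- \frac{1}{31}\right)}\right) + \left(57 - 18\right)\right)^{2} = \left(\left(- \frac{34}{3} + \frac{128}{- \frac{35}{31}}\right) + 39\right)^{2} = \left(\left(- \frac{34}{3} + 128 \left(- \frac{31}{35}\right)\right) + 39\right)^{2} = \left(\left(- \frac{34}{3} - \frac{3968}{35}\right) + 39\right)^{2} = \left(- \frac{13094}{105} + 39\right)^{2} = \left(- \frac{8999}{105}\right)^{2} = \frac{80982001}{11025}$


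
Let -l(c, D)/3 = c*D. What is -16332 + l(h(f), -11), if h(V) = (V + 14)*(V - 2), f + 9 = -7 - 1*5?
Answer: -11019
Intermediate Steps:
f = -21 (f = -9 + (-7 - 1*5) = -9 + (-7 - 5) = -9 - 12 = -21)
h(V) = (-2 + V)*(14 + V) (h(V) = (14 + V)*(-2 + V) = (-2 + V)*(14 + V))
l(c, D) = -3*D*c (l(c, D) = -3*c*D = -3*D*c)
-16332 + l(h(f), -11) = -16332 - 3*(-11)*(-28 + (-21)² + 12*(-21)) = -16332 - 3*(-11)*(-28 + 441 - 252) = -16332 - 3*(-11)*161 = -16332 + 5313 = -11019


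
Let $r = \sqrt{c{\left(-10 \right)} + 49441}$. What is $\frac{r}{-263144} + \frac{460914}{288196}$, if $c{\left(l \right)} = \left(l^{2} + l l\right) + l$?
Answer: $\frac{230457}{144098} - \frac{\sqrt{49631}}{263144} \approx 1.5985$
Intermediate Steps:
$c{\left(l \right)} = l + 2 l^{2}$ ($c{\left(l \right)} = \left(l^{2} + l^{2}\right) + l = 2 l^{2} + l = l + 2 l^{2}$)
$r = \sqrt{49631}$ ($r = \sqrt{- 10 \left(1 + 2 \left(-10\right)\right) + 49441} = \sqrt{- 10 \left(1 - 20\right) + 49441} = \sqrt{\left(-10\right) \left(-19\right) + 49441} = \sqrt{190 + 49441} = \sqrt{49631} \approx 222.78$)
$\frac{r}{-263144} + \frac{460914}{288196} = \frac{\sqrt{49631}}{-263144} + \frac{460914}{288196} = \sqrt{49631} \left(- \frac{1}{263144}\right) + 460914 \cdot \frac{1}{288196} = - \frac{\sqrt{49631}}{263144} + \frac{230457}{144098} = \frac{230457}{144098} - \frac{\sqrt{49631}}{263144}$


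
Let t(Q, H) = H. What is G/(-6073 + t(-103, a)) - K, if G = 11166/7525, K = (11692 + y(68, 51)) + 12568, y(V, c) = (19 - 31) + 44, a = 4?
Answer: -369798941622/15223075 ≈ -24292.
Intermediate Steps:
y(V, c) = 32 (y(V, c) = -12 + 44 = 32)
K = 24292 (K = (11692 + 32) + 12568 = 11724 + 12568 = 24292)
G = 11166/7525 (G = 11166*(1/7525) = 11166/7525 ≈ 1.4839)
G/(-6073 + t(-103, a)) - K = 11166/(7525*(-6073 + 4)) - 1*24292 = (11166/7525)/(-6069) - 24292 = (11166/7525)*(-1/6069) - 24292 = -3722/15223075 - 24292 = -369798941622/15223075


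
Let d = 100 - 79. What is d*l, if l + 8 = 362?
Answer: 7434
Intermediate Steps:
l = 354 (l = -8 + 362 = 354)
d = 21
d*l = 21*354 = 7434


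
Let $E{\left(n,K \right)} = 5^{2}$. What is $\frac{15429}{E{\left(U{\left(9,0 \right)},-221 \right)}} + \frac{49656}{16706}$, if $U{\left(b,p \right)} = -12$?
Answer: $\frac{129499137}{208825} \approx 620.13$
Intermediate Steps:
$E{\left(n,K \right)} = 25$
$\frac{15429}{E{\left(U{\left(9,0 \right)},-221 \right)}} + \frac{49656}{16706} = \frac{15429}{25} + \frac{49656}{16706} = 15429 \cdot \frac{1}{25} + 49656 \cdot \frac{1}{16706} = \frac{15429}{25} + \frac{24828}{8353} = \frac{129499137}{208825}$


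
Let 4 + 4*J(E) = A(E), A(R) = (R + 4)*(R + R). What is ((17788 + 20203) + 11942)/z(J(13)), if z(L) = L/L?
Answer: 49933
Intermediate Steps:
A(R) = 2*R*(4 + R) (A(R) = (4 + R)*(2*R) = 2*R*(4 + R))
J(E) = -1 + E*(4 + E)/2 (J(E) = -1 + (2*E*(4 + E))/4 = -1 + E*(4 + E)/2)
z(L) = 1
((17788 + 20203) + 11942)/z(J(13)) = ((17788 + 20203) + 11942)/1 = (37991 + 11942)*1 = 49933*1 = 49933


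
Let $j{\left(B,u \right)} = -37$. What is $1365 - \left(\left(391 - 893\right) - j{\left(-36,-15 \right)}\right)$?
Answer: $1830$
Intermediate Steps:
$1365 - \left(\left(391 - 893\right) - j{\left(-36,-15 \right)}\right) = 1365 - \left(\left(391 - 893\right) - -37\right) = 1365 - \left(\left(391 - 893\right) + 37\right) = 1365 - \left(-502 + 37\right) = 1365 - -465 = 1365 + 465 = 1830$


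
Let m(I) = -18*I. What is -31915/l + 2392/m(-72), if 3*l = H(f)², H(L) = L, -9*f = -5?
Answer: -251271683/810 ≈ -3.1021e+5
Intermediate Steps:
f = 5/9 (f = -⅑*(-5) = 5/9 ≈ 0.55556)
l = 25/243 (l = (5/9)²/3 = (⅓)*(25/81) = 25/243 ≈ 0.10288)
-31915/l + 2392/m(-72) = -31915/25/243 + 2392/((-18*(-72))) = -31915*243/25 + 2392/1296 = -1551069/5 + 2392*(1/1296) = -1551069/5 + 299/162 = -251271683/810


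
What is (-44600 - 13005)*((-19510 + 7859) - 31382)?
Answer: 2478915965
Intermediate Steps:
(-44600 - 13005)*((-19510 + 7859) - 31382) = -57605*(-11651 - 31382) = -57605*(-43033) = 2478915965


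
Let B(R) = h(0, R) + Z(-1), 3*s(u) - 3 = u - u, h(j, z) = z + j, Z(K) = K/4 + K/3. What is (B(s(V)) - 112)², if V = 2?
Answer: 1792921/144 ≈ 12451.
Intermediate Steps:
Z(K) = 7*K/12 (Z(K) = K*(¼) + K*(⅓) = K/4 + K/3 = 7*K/12)
h(j, z) = j + z
s(u) = 1 (s(u) = 1 + (u - u)/3 = 1 + (⅓)*0 = 1 + 0 = 1)
B(R) = -7/12 + R (B(R) = (0 + R) + (7/12)*(-1) = R - 7/12 = -7/12 + R)
(B(s(V)) - 112)² = ((-7/12 + 1) - 112)² = (5/12 - 112)² = (-1339/12)² = 1792921/144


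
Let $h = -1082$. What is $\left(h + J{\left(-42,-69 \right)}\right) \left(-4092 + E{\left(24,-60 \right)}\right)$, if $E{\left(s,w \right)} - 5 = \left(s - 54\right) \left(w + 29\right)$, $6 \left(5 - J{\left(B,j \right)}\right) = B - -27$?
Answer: $\frac{6784393}{2} \approx 3.3922 \cdot 10^{6}$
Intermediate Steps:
$J{\left(B,j \right)} = \frac{1}{2} - \frac{B}{6}$ ($J{\left(B,j \right)} = 5 - \frac{B - -27}{6} = 5 - \frac{B + 27}{6} = 5 - \frac{27 + B}{6} = 5 - \left(\frac{9}{2} + \frac{B}{6}\right) = \frac{1}{2} - \frac{B}{6}$)
$E{\left(s,w \right)} = 5 + \left(-54 + s\right) \left(29 + w\right)$ ($E{\left(s,w \right)} = 5 + \left(s - 54\right) \left(w + 29\right) = 5 + \left(-54 + s\right) \left(29 + w\right)$)
$\left(h + J{\left(-42,-69 \right)}\right) \left(-4092 + E{\left(24,-60 \right)}\right) = \left(-1082 + \left(\frac{1}{2} - -7\right)\right) \left(-4092 + \left(-1561 - -3240 + 29 \cdot 24 + 24 \left(-60\right)\right)\right) = \left(-1082 + \left(\frac{1}{2} + 7\right)\right) \left(-4092 + \left(-1561 + 3240 + 696 - 1440\right)\right) = \left(-1082 + \frac{15}{2}\right) \left(-4092 + 935\right) = \left(- \frac{2149}{2}\right) \left(-3157\right) = \frac{6784393}{2}$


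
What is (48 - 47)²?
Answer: 1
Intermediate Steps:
(48 - 47)² = 1² = 1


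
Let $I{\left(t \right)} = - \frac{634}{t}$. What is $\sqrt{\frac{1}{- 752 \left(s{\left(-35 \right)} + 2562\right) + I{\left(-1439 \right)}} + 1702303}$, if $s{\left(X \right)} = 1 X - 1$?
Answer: $\frac{\sqrt{12719224255873382649159042}}{2733454694} \approx 1304.7$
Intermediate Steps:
$s{\left(X \right)} = -1 + X$ ($s{\left(X \right)} = X - 1 = -1 + X$)
$\sqrt{\frac{1}{- 752 \left(s{\left(-35 \right)} + 2562\right) + I{\left(-1439 \right)}} + 1702303} = \sqrt{\frac{1}{- 752 \left(\left(-1 - 35\right) + 2562\right) - \frac{634}{-1439}} + 1702303} = \sqrt{\frac{1}{- 752 \left(-36 + 2562\right) - - \frac{634}{1439}} + 1702303} = \sqrt{\frac{1}{\left(-752\right) 2526 + \frac{634}{1439}} + 1702303} = \sqrt{\frac{1}{-1899552 + \frac{634}{1439}} + 1702303} = \sqrt{\frac{1}{- \frac{2733454694}{1439}} + 1702303} = \sqrt{- \frac{1439}{2733454694} + 1702303} = \sqrt{\frac{4653168125958843}{2733454694}} = \frac{\sqrt{12719224255873382649159042}}{2733454694}$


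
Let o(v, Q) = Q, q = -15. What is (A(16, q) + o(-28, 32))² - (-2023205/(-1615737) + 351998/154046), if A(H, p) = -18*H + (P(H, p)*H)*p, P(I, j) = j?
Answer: 1391629096886746558/124448910951 ≈ 1.1182e+7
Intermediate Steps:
A(H, p) = -18*H + H*p² (A(H, p) = -18*H + (p*H)*p = -18*H + (H*p)*p = -18*H + H*p²)
(A(16, q) + o(-28, 32))² - (-2023205/(-1615737) + 351998/154046) = (16*(-18 + (-15)²) + 32)² - (-2023205/(-1615737) + 351998/154046) = (16*(-18 + 225) + 32)² - (-2023205*(-1/1615737) + 351998*(1/154046)) = (16*207 + 32)² - (2023205/1615737 + 175999/77023) = (3312 + 32)² - 1*440201414978/124448910951 = 3344² - 440201414978/124448910951 = 11182336 - 440201414978/124448910951 = 1391629096886746558/124448910951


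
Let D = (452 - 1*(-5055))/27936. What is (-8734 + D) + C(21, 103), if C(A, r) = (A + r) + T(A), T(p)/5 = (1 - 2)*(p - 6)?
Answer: -242618653/27936 ≈ -8684.8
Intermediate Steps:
T(p) = 30 - 5*p (T(p) = 5*((1 - 2)*(p - 6)) = 5*(-(-6 + p)) = 5*(6 - p) = 30 - 5*p)
C(A, r) = 30 + r - 4*A (C(A, r) = (A + r) + (30 - 5*A) = 30 + r - 4*A)
D = 5507/27936 (D = (452 + 5055)*(1/27936) = 5507*(1/27936) = 5507/27936 ≈ 0.19713)
(-8734 + D) + C(21, 103) = (-8734 + 5507/27936) + (30 + 103 - 4*21) = -243987517/27936 + (30 + 103 - 84) = -243987517/27936 + 49 = -242618653/27936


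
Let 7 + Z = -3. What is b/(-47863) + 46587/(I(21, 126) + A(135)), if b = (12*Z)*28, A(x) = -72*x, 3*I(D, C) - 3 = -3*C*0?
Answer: -2197137741/465180497 ≈ -4.7232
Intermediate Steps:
Z = -10 (Z = -7 - 3 = -10)
I(D, C) = 1 (I(D, C) = 1 + (-3*C*0)/3 = 1 + (1/3)*0 = 1 + 0 = 1)
b = -3360 (b = (12*(-10))*28 = -120*28 = -3360)
b/(-47863) + 46587/(I(21, 126) + A(135)) = -3360/(-47863) + 46587/(1 - 72*135) = -3360*(-1/47863) + 46587/(1 - 9720) = 3360/47863 + 46587/(-9719) = 3360/47863 + 46587*(-1/9719) = 3360/47863 - 46587/9719 = -2197137741/465180497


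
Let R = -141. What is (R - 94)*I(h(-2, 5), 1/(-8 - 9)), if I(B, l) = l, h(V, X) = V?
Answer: 235/17 ≈ 13.824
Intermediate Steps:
(R - 94)*I(h(-2, 5), 1/(-8 - 9)) = (-141 - 94)/(-8 - 9) = -235/(-17) = -235*(-1/17) = 235/17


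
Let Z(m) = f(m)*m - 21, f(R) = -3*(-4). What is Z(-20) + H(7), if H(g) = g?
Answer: -254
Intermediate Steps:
f(R) = 12
Z(m) = -21 + 12*m (Z(m) = 12*m - 21 = -21 + 12*m)
Z(-20) + H(7) = (-21 + 12*(-20)) + 7 = (-21 - 240) + 7 = -261 + 7 = -254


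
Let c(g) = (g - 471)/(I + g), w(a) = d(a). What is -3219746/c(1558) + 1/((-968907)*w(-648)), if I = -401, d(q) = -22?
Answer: -79407174975229301/23170441998 ≈ -3.4271e+6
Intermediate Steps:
w(a) = -22
c(g) = (-471 + g)/(-401 + g) (c(g) = (g - 471)/(-401 + g) = (-471 + g)/(-401 + g))
-3219746/c(1558) + 1/((-968907)*w(-648)) = -3219746*(-401 + 1558)/(-471 + 1558) + 1/(-968907*(-22)) = -3219746/(1087/1157) - 1/968907*(-1/22) = -3219746/((1/1157)*1087) + 1/21315954 = -3219746/1087/1157 + 1/21315954 = -3219746*1157/1087 + 1/21315954 = -3725246122/1087 + 1/21315954 = -79407174975229301/23170441998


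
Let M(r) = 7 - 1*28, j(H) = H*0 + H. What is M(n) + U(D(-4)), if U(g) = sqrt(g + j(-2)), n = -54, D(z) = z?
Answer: -21 + I*sqrt(6) ≈ -21.0 + 2.4495*I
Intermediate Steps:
j(H) = H (j(H) = 0 + H = H)
U(g) = sqrt(-2 + g) (U(g) = sqrt(g - 2) = sqrt(-2 + g))
M(r) = -21 (M(r) = 7 - 28 = -21)
M(n) + U(D(-4)) = -21 + sqrt(-2 - 4) = -21 + sqrt(-6) = -21 + I*sqrt(6)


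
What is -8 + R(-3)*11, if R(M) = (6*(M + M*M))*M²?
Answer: 3556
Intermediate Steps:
R(M) = M²*(6*M + 6*M²) (R(M) = (6*(M + M²))*M² = (6*M + 6*M²)*M² = M²*(6*M + 6*M²))
-8 + R(-3)*11 = -8 + (6*(-3)³*(1 - 3))*11 = -8 + (6*(-27)*(-2))*11 = -8 + 324*11 = -8 + 3564 = 3556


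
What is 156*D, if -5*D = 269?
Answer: -41964/5 ≈ -8392.8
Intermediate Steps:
D = -269/5 (D = -⅕*269 = -269/5 ≈ -53.800)
156*D = 156*(-269/5) = -41964/5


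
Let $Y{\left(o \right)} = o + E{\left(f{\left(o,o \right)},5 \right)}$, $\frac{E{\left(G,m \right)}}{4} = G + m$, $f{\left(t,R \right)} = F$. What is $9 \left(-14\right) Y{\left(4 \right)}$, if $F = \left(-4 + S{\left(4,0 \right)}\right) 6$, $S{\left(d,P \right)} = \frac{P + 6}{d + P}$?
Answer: $4536$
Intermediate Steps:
$S{\left(d,P \right)} = \frac{6 + P}{P + d}$
$F = -15$ ($F = \left(-4 + \frac{6 + 0}{0 + 4}\right) 6 = \left(-4 + \frac{1}{4} \cdot 6\right) 6 = \left(-4 + \frac{3}{2}\right) 6 = \left(- \frac{5}{2}\right) 6 = -15$)
$f{\left(t,R \right)} = -15$
$E{\left(G,m \right)} = 4 G + 4 m$ ($E{\left(G,m \right)} = 4 \left(G + m\right) = 4 G + 4 m$)
$Y{\left(o \right)} = -40 + o$ ($Y{\left(o \right)} = o + \left(4 \left(-15\right) + 4 \cdot 5\right) = o + \left(-60 + 20\right) = o - 40 = -40 + o$)
$9 \left(-14\right) Y{\left(4 \right)} = 9 \left(-14\right) \left(-40 + 4\right) = \left(-126\right) \left(-36\right) = 4536$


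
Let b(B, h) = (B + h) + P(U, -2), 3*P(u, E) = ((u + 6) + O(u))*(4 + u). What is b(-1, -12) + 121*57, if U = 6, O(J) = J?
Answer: 6944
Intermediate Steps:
P(u, E) = (4 + u)*(6 + 2*u)/3 (P(u, E) = (((u + 6) + u)*(4 + u))/3 = (((6 + u) + u)*(4 + u))/3 = ((6 + 2*u)*(4 + u))/3 = ((4 + u)*(6 + 2*u))/3 = (4 + u)*(6 + 2*u)/3)
b(B, h) = 60 + B + h (b(B, h) = (B + h) + (8 + (2/3)*6**2 + (14/3)*6) = (B + h) + (8 + (2/3)*36 + 28) = (B + h) + (8 + 24 + 28) = (B + h) + 60 = 60 + B + h)
b(-1, -12) + 121*57 = (60 - 1 - 12) + 121*57 = 47 + 6897 = 6944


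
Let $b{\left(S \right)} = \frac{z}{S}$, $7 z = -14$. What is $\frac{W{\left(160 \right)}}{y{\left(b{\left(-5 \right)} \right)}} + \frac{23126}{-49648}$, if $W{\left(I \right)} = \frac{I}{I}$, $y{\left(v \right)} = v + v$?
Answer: $\frac{19467}{24824} \approx 0.7842$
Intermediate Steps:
$z = -2$ ($z = \frac{1}{7} \left(-14\right) = -2$)
$b{\left(S \right)} = - \frac{2}{S}$
$y{\left(v \right)} = 2 v$
$W{\left(I \right)} = 1$
$\frac{W{\left(160 \right)}}{y{\left(b{\left(-5 \right)} \right)}} + \frac{23126}{-49648} = 1 \frac{1}{2 \left(- \frac{2}{-5}\right)} + \frac{23126}{-49648} = 1 \frac{1}{2 \left(\left(-2\right) \left(- \frac{1}{5}\right)\right)} + 23126 \left(- \frac{1}{49648}\right) = 1 \frac{1}{2 \cdot \frac{2}{5}} - \frac{11563}{24824} = 1 \frac{1}{\frac{4}{5}} - \frac{11563}{24824} = 1 \cdot \frac{5}{4} - \frac{11563}{24824} = \frac{5}{4} - \frac{11563}{24824} = \frac{19467}{24824}$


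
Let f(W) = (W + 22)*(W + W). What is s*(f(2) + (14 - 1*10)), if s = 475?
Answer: 47500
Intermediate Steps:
f(W) = 2*W*(22 + W) (f(W) = (22 + W)*(2*W) = 2*W*(22 + W))
s*(f(2) + (14 - 1*10)) = 475*(2*2*(22 + 2) + (14 - 1*10)) = 475*(2*2*24 + (14 - 10)) = 475*(96 + 4) = 475*100 = 47500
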